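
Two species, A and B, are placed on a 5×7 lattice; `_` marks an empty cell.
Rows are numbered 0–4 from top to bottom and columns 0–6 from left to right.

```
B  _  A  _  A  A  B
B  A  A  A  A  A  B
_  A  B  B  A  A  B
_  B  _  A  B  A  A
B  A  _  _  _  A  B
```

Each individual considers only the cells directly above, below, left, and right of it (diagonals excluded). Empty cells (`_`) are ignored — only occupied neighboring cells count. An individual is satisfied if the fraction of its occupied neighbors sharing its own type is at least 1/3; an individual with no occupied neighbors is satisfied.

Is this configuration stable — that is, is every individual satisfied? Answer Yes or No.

(0,0)B 1/1 ok
(0,2)A 1/1 ok
(0,4)A 2/2 ok
(0,5)A 2/3 ok
(0,6)B 1/2 ok
(1,0)B 1/2 ok
(1,1)A 2/3 ok
(1,2)A 3/4 ok
(1,3)A 2/3 ok
(1,4)A 4/4 ok
(1,5)A 3/4 ok
(1,6)B 2/3 ok
(2,1)A 1/3 ok
(2,2)B 1/3 ok
(2,3)B 1/4 unhappy
(2,4)A 2/4 ok
(2,5)A 3/4 ok
(2,6)B 1/3 ok
(3,1)B 0/2 unhappy
(3,3)A 0/2 unhappy
(3,4)B 0/3 unhappy
(3,5)A 3/4 ok
(3,6)A 1/3 ok
(4,0)B 0/1 unhappy
(4,1)A 0/2 unhappy
(4,5)A 1/2 ok
(4,6)B 0/2 unhappy
For instance (2,3) has only 1/4 same-type neighbors, below 1/3.

No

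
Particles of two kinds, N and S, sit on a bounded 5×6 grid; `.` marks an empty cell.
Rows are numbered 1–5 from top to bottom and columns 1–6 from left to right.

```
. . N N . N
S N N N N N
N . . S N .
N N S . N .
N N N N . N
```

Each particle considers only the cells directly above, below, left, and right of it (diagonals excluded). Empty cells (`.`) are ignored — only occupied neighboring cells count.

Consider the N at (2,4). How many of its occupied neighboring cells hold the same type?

Occupied neighbors of (2,4): (1,4)=N, (3,4)=S, (2,3)=N, (2,5)=N.
Same type (N): 3 of 4.

3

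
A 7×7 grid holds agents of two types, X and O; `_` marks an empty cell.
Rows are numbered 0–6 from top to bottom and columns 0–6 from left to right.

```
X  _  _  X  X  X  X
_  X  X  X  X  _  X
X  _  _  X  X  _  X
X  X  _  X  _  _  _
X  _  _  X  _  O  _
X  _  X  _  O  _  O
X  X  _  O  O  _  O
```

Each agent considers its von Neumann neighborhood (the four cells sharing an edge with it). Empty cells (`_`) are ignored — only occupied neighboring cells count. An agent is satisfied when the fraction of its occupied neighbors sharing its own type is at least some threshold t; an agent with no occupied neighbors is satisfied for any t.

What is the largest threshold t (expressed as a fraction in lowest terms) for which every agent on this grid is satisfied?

1/1

(0,0)X — no occupied neighbors
(0,3)X 2/2
(0,4)X 3/3
(0,5)X 2/2
(0,6)X 2/2
(1,1)X 1/1
(1,2)X 2/2
(1,3)X 4/4
(1,4)X 3/3
(1,6)X 2/2
(2,0)X 1/1
(2,3)X 3/3
(2,4)X 2/2
(2,6)X 1/1
(3,0)X 3/3
(3,1)X 1/1
(3,3)X 2/2
(4,0)X 2/2
(4,3)X 1/1
(4,5)O — no occupied neighbors
(5,0)X 2/2
(5,2)X — no occupied neighbors
(5,4)O 1/1
(5,6)O 1/1
(6,0)X 2/2
(6,1)X 1/1
(6,3)O 1/1
(6,4)O 2/2
(6,6)O 1/1
The smallest same-type fraction is 2/2 at (0,3), which reduces to 1/1. Any threshold above that leaves this agent unsatisfied.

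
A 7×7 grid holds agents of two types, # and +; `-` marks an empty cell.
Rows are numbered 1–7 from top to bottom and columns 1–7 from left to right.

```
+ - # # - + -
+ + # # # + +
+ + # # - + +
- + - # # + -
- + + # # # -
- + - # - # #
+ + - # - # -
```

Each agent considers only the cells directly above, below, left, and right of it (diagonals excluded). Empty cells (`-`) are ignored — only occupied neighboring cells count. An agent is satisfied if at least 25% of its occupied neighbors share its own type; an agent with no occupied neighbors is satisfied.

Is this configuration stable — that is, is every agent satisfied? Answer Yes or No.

(1,1)+ 1/1 ✓
(1,3)# 2/2 ✓
(1,4)# 2/2 ✓
(1,6)+ 1/1 ✓
(2,1)+ 3/3 ✓
(2,2)+ 2/3 ✓
(2,3)# 3/4 ✓
(2,4)# 4/4 ✓
(2,5)# 1/2 ✓
(2,6)+ 3/4 ✓
(2,7)+ 2/2 ✓
(3,1)+ 2/2 ✓
(3,2)+ 3/4 ✓
(3,3)# 2/3 ✓
(3,4)# 3/3 ✓
(3,6)+ 3/3 ✓
(3,7)+ 2/2 ✓
(4,2)+ 2/2 ✓
(4,4)# 3/3 ✓
(4,5)# 2/3 ✓
(4,6)+ 1/3 ✓
(5,2)+ 3/3 ✓
(5,3)+ 1/2 ✓
(5,4)# 3/4 ✓
(5,5)# 3/3 ✓
(5,6)# 2/3 ✓
(6,2)+ 2/2 ✓
(6,4)# 2/2 ✓
(6,6)# 3/3 ✓
(6,7)# 1/1 ✓
(7,1)+ 1/1 ✓
(7,2)+ 2/2 ✓
(7,4)# 1/1 ✓
(7,6)# 1/1 ✓
All meet the threshold, so the configuration is stable.

Yes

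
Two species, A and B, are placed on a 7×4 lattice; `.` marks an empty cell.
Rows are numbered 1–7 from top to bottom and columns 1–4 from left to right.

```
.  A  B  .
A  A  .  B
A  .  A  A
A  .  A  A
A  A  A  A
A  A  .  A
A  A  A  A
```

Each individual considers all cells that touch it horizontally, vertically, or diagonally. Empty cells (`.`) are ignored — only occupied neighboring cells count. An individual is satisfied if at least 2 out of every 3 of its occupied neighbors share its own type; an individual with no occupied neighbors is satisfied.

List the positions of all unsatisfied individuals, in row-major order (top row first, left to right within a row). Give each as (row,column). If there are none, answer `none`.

(1,2)A 2/3 ok
(1,3)B 1/3 unhappy
(2,1)A 3/3 ok
(2,2)A 4/5 ok
(2,4)B 1/3 unhappy
(3,1)A 3/3 ok
(3,3)A 4/5 ok
(3,4)A 3/4 ok
(4,1)A 3/3 ok
(4,3)A 6/6 ok
(4,4)A 5/5 ok
(5,1)A 4/4 ok
(5,2)A 6/6 ok
(5,3)A 6/6 ok
(5,4)A 4/4 ok
(6,1)A 5/5 ok
(6,2)A 7/7 ok
(6,4)A 4/4 ok
(7,1)A 3/3 ok
(7,2)A 4/4 ok
(7,3)A 4/4 ok
(7,4)A 2/2 ok

(1,3), (2,4)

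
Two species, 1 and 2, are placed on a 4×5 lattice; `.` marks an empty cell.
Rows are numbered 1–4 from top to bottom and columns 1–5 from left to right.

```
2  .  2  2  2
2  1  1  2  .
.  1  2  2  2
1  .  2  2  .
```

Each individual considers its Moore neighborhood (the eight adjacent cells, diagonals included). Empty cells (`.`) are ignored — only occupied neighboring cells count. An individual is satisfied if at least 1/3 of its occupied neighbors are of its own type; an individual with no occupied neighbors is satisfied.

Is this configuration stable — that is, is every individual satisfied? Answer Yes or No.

No

(1,1)2 1/2 ok
(1,3)2 2/4 ok
(1,4)2 3/4 ok
(1,5)2 2/2 ok
(2,1)2 1/3 ok
(2,2)1 2/6 ok
(2,3)1 2/7 unhappy
(2,4)2 6/7 ok
(3,2)1 3/6 ok
(3,3)2 4/7 ok
(3,4)2 5/6 ok
(3,5)2 3/3 ok
(4,1)1 1/1 ok
(4,3)2 3/4 ok
(4,4)2 4/4 ok
For instance (2,3) has only 2/7 same-type neighbors, below 1/3.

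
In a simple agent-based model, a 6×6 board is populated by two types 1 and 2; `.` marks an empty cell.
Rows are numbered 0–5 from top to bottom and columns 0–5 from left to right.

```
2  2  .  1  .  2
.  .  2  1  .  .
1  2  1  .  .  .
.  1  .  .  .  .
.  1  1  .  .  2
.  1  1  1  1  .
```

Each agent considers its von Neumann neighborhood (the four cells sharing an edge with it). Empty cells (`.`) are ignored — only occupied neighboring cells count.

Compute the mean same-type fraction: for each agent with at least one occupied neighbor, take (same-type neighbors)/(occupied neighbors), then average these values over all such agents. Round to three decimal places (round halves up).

0.667

Row 0: (0,0)2 1/1 · (0,1)2 1/1 · (0,3)1 1/1 · (0,5)2 — no occupied neighbors
Row 1: (1,2)2 0/2 · (1,3)1 1/2
Row 2: (2,0)1 0/1 · (2,1)2 0/3 · (2,2)1 0/2
Row 3: (3,1)1 1/2
Row 4: (4,1)1 3/3 · (4,2)1 2/2 · (4,5)2 — no occupied neighbors
Row 5: (5,1)1 2/2 · (5,2)1 3/3 · (5,3)1 2/2 · (5,4)1 1/1
Sum over 15 agents: 1/1 + 1/1 + 1/1 + 0/2 + 1/2 + 0/1 + 0/3 + 0/2 + 1/2 + 3/3 + 2/2 + 2/2 + 3/3 + 2/2 + 1/1 = 10; mean = 10 ÷ 15 = 2/3 = 0.666666… → 0.667.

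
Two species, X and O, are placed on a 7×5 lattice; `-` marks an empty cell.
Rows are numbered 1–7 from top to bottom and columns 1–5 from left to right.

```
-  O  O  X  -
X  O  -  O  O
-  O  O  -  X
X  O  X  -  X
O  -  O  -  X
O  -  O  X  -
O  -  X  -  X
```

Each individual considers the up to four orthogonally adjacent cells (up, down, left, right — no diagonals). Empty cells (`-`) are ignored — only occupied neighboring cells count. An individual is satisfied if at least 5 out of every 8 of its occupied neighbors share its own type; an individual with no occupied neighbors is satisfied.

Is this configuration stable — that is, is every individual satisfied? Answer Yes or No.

(1,2)O 2/2 ✓
(1,3)O 1/2 ✗
(1,4)X 0/2 ✗
(2,1)X 0/1 ✗
(2,2)O 2/3 ✓
(2,4)O 1/2 ✗
(2,5)O 1/2 ✗
(3,2)O 3/3 ✓
(3,3)O 1/2 ✗
(3,5)X 1/2 ✗
(4,1)X 0/2 ✗
(4,2)O 1/3 ✗
(4,3)X 0/3 ✗
(4,5)X 2/2 ✓
(5,1)O 1/2 ✗
(5,3)O 1/2 ✗
(5,5)X 1/1 ✓
(6,1)O 2/2 ✓
(6,3)O 1/3 ✗
(6,4)X 0/1 ✗
(7,1)O 1/1 ✓
(7,3)X 0/1 ✗
(7,5)X 0/0 ✓
For instance (1,3) has only 1/2 same-type neighbors, below 5/8.

No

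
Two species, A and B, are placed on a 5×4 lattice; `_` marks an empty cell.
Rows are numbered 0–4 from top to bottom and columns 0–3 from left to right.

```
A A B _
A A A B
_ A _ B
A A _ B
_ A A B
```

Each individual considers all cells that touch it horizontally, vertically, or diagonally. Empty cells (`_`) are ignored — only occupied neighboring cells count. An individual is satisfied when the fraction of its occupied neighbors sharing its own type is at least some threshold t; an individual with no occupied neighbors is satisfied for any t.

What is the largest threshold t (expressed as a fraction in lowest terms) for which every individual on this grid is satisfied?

Row 0: (0,0)A 3/3 · (0,1)A 4/5 · (0,2)B 1/4
Row 1: (1,0)A 4/4 · (1,1)A 5/6 · (1,2)A 3/6 · (1,3)B 2/3
Row 2: (2,1)A 5/5 · (2,3)B 2/3
Row 3: (3,0)A 3/3 · (3,1)A 4/4 · (3,3)B 2/3
Row 4: (4,1)A 3/3 · (4,2)A 2/4 · (4,3)B 1/2
The smallest same-type fraction is 1/4 at (0,2), which reduces to 1/4. Any threshold above that leaves this individual unsatisfied.

1/4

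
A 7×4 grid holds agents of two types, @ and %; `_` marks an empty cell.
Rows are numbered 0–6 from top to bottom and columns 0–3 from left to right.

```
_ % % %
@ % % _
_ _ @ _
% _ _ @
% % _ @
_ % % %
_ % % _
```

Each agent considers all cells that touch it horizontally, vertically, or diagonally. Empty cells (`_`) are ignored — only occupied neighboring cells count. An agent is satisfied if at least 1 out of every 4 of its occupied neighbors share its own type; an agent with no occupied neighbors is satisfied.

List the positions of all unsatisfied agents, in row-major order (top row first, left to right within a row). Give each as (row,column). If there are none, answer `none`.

(1,0)

(0,1)% 3/4 satisfied
(0,2)% 4/4 satisfied
(0,3)% 2/2 satisfied
(1,0)@ 0/2 not
(1,1)% 3/5 satisfied
(1,2)% 4/5 satisfied
(2,2)@ 1/3 satisfied
(3,0)% 2/2 satisfied
(3,3)@ 2/2 satisfied
(4,0)% 3/3 satisfied
(4,1)% 4/4 satisfied
(4,3)@ 1/3 satisfied
(5,1)% 5/5 satisfied
(5,2)% 5/6 satisfied
(5,3)% 2/3 satisfied
(6,1)% 3/3 satisfied
(6,2)% 4/4 satisfied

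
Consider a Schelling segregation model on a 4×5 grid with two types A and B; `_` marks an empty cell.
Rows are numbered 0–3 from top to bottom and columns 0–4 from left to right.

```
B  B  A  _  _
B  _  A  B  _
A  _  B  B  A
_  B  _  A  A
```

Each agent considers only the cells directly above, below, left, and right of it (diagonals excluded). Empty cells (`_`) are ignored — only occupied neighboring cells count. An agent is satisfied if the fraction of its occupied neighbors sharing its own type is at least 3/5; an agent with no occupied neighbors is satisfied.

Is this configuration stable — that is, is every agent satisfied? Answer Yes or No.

Row 0: (0,0)B 2/2 ✓ · (0,1)B 1/2 ✗ · (0,2)A 1/2 ✗
Row 1: (1,0)B 1/2 ✗ · (1,2)A 1/3 ✗ · (1,3)B 1/2 ✗
Row 2: (2,0)A 0/1 ✗ · (2,2)B 1/2 ✗ · (2,3)B 2/4 ✗ · (2,4)A 1/2 ✗
Row 3: (3,1)B 0/0 ✓ · (3,3)A 1/2 ✗ · (3,4)A 2/2 ✓
For instance (0,1) has only 1/2 same-type neighbors, below 3/5.

No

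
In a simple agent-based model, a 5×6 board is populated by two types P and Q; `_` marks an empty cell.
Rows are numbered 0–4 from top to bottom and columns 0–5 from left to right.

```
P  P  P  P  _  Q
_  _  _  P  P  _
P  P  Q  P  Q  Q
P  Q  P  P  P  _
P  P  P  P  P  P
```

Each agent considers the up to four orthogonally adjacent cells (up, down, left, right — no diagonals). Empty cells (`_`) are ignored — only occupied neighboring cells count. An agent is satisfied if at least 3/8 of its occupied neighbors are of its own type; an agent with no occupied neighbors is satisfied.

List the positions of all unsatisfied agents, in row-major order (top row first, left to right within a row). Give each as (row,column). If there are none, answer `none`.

(0,0)P 1/1 ✓
(0,1)P 2/2 ✓
(0,2)P 2/2 ✓
(0,3)P 2/2 ✓
(0,5)Q 0/0 ✓
(1,3)P 3/3 ✓
(1,4)P 1/2 ✓
(2,0)P 2/2 ✓
(2,1)P 1/3 ✗
(2,2)Q 0/3 ✗
(2,3)P 2/4 ✓
(2,4)Q 1/4 ✗
(2,5)Q 1/1 ✓
(3,0)P 2/3 ✓
(3,1)Q 0/4 ✗
(3,2)P 2/4 ✓
(3,3)P 4/4 ✓
(3,4)P 2/3 ✓
(4,0)P 2/2 ✓
(4,1)P 2/3 ✓
(4,2)P 3/3 ✓
(4,3)P 3/3 ✓
(4,4)P 3/3 ✓
(4,5)P 1/1 ✓

(2,1), (2,2), (2,4), (3,1)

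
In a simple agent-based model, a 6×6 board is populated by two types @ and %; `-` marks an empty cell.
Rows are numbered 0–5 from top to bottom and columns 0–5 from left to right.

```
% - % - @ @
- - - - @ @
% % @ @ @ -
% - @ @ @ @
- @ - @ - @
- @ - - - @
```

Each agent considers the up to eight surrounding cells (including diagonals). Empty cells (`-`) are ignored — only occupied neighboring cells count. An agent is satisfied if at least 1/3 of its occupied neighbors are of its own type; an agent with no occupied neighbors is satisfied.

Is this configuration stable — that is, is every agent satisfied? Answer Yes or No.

(0,0)% 0/0 ok
(0,2)% 0/0 ok
(0,4)@ 3/3 ok
(0,5)@ 3/3 ok
(1,4)@ 5/5 ok
(1,5)@ 4/4 ok
(2,0)% 2/2 ok
(2,1)% 2/4 ok
(2,2)@ 3/4 ok
(2,3)@ 6/6 ok
(2,4)@ 6/6 ok
(3,0)% 2/3 ok
(3,2)@ 5/6 ok
(3,3)@ 6/6 ok
(3,4)@ 6/6 ok
(3,5)@ 3/3 ok
(4,1)@ 2/3 ok
(4,3)@ 3/3 ok
(4,5)@ 3/3 ok
(5,1)@ 1/1 ok
(5,5)@ 1/1 ok
All meet the threshold, so the configuration is stable.

Yes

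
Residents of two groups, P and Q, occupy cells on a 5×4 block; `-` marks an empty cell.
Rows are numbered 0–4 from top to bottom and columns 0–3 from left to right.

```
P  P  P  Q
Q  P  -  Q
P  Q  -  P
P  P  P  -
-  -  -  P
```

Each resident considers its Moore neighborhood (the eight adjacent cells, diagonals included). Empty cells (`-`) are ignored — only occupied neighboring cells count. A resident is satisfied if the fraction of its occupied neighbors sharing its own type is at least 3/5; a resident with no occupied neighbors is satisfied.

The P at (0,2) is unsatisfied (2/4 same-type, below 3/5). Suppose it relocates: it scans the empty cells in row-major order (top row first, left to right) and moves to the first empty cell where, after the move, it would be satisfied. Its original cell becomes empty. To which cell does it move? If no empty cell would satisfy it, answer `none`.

(2,2)

Vacating (0,2). Empty cells in order:
  (1,2): 3/6 same-type → still unsatisfied.
  (2,2): 4/6 same-type → satisfied — stop here.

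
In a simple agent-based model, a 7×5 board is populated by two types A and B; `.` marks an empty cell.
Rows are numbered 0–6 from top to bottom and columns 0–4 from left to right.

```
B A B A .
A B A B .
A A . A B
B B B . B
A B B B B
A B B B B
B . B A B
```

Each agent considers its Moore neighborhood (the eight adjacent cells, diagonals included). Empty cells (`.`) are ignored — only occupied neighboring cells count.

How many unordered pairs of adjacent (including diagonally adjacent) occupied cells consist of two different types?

Scan each occupied cell's neighbors to the right and below (and the two forward diagonals) so each pair is counted once.
Row 0: B(0,0)–A(0,1)≠ B(0,0)–A(1,0)≠ B(0,0)–B(1,1)= A(0,1)–B(0,2)≠ A(0,1)–B(1,1)≠ A(0,1)–A(1,2)= A(0,1)–A(1,0)= B(0,2)–A(0,3)≠ B(0,2)–A(1,2)≠ B(0,2)–B(1,3)= B(0,2)–B(1,1)= A(0,3)–B(1,3)≠ A(0,3)–A(1,2)=  → 7/13 unlike.
Row 1: A(1,0)–B(1,1)≠ A(1,0)–A(2,0)= A(1,0)–A(2,1)= B(1,1)–A(1,2)≠ B(1,1)–A(2,1)≠ B(1,1)–A(2,0)≠ A(1,2)–B(1,3)≠ A(1,2)–A(2,3)= A(1,2)–A(2,1)= B(1,3)–A(2,3)≠ B(1,3)–B(2,4)=  → 6/11 unlike.
Row 2: A(2,0)–A(2,1)= A(2,0)–B(3,0)≠ A(2,0)–B(3,1)≠ A(2,1)–B(3,1)≠ A(2,1)–B(3,2)≠ A(2,1)–B(3,0)≠ A(2,3)–B(2,4)≠ A(2,3)–B(3,4)≠ A(2,3)–B(3,2)≠ B(2,4)–B(3,4)=  → 8/10 unlike.
Row 3: B(3,0)–B(3,1)= B(3,0)–A(4,0)≠ B(3,0)–B(4,1)= B(3,1)–B(3,2)= B(3,1)–B(4,1)= B(3,1)–B(4,2)= B(3,1)–A(4,0)≠ B(3,2)–B(4,2)= B(3,2)–B(4,3)= B(3,2)–B(4,1)= B(3,4)–B(4,4)= B(3,4)–B(4,3)=  → 2/12 unlike.
Row 4: A(4,0)–B(4,1)≠ A(4,0)–A(5,0)= A(4,0)–B(5,1)≠ B(4,1)–B(4,2)= B(4,1)–B(5,1)= B(4,1)–B(5,2)= B(4,1)–A(5,0)≠ B(4,2)–B(4,3)= B(4,2)–B(5,2)= B(4,2)–B(5,3)= B(4,2)–B(5,1)= B(4,3)–B(4,4)= B(4,3)–B(5,3)= B(4,3)–B(5,4)= B(4,3)–B(5,2)= B(4,4)–B(5,4)= B(4,4)–B(5,3)=  → 3/17 unlike.
Row 5: A(5,0)–B(5,1)≠ A(5,0)–B(6,0)≠ B(5,1)–B(5,2)= B(5,1)–B(6,2)= B(5,1)–B(6,0)= B(5,2)–B(5,3)= B(5,2)–B(6,2)= B(5,2)–A(6,3)≠ B(5,3)–B(5,4)= B(5,3)–A(6,3)≠ B(5,3)–B(6,4)= B(5,3)–B(6,2)= B(5,4)–B(6,4)= B(5,4)–A(6,3)≠  → 5/14 unlike.
Row 6: B(6,2)–A(6,3)≠ A(6,3)–B(6,4)≠  → 2/2 unlike.
Total adjacent occupied pairs: 79; unlike-type pairs: 33.

33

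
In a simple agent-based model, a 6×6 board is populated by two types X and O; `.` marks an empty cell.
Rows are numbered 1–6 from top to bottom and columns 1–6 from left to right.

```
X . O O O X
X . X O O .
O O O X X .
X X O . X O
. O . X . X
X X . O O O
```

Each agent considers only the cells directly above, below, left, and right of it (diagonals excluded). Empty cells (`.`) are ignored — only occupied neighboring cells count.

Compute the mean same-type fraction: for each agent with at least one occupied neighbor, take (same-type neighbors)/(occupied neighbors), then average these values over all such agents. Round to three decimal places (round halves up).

0.466

Row 1: (1,1)X 1/1 · (1,3)O 1/2 · (1,4)O 3/3 · (1,5)O 2/3 · (1,6)X 0/1
Row 2: (2,1)X 1/2 · (2,3)X 0/3 · (2,4)O 2/4 · (2,5)O 2/3
Row 3: (3,1)O 1/3 · (3,2)O 2/3 · (3,3)O 2/4 · (3,4)X 1/3 · (3,5)X 2/3
Row 4: (4,1)X 1/2 · (4,2)X 1/4 · (4,3)O 1/2 · (4,5)X 1/2 · (4,6)O 0/2
Row 5: (5,2)O 0/2 · (5,4)X 0/1 · (5,6)X 0/2
Row 6: (6,1)X 1/1 · (6,2)X 1/2 · (6,4)O 1/2 · (6,5)O 2/2 · (6,6)O 1/2
Sum over 27 agents: 1/1 + 1/2 + 3/3 + 2/3 + 0/1 + 1/2 + 0/3 + 2/4 + 2/3 + 1/3 + 2/3 + 2/4 + 1/3 + 2/3 + 1/2 + 1/4 + 1/2 + 1/2 + 0/2 + 0/2 + 0/1 + 0/2 + 1/1 + 1/2 + 1/2 + 2/2 + 1/2 = 151/12; mean = 151/12 ÷ 27 = 151/324 = 0.466049… → 0.466.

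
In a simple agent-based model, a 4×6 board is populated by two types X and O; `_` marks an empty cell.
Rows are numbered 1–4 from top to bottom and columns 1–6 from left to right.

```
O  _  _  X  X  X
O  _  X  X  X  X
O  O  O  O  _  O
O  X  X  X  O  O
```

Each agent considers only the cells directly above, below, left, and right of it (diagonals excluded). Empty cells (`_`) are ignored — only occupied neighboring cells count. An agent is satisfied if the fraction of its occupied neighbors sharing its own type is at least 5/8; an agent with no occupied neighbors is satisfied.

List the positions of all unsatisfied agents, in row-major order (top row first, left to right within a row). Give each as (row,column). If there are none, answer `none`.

Row 1: (1,1)O 1/1 ok · (1,4)X 2/2 ok · (1,5)X 3/3 ok · (1,6)X 2/2 ok
Row 2: (2,1)O 2/2 ok · (2,3)X 1/2 unhappy · (2,4)X 3/4 ok · (2,5)X 3/3 ok · (2,6)X 2/3 ok
Row 3: (3,1)O 3/3 ok · (3,2)O 2/3 ok · (3,3)O 2/4 unhappy · (3,4)O 1/3 unhappy · (3,6)O 1/2 unhappy
Row 4: (4,1)O 1/2 unhappy · (4,2)X 1/3 unhappy · (4,3)X 2/3 ok · (4,4)X 1/3 unhappy · (4,5)O 1/2 unhappy · (4,6)O 2/2 ok

(2,3), (3,3), (3,4), (3,6), (4,1), (4,2), (4,4), (4,5)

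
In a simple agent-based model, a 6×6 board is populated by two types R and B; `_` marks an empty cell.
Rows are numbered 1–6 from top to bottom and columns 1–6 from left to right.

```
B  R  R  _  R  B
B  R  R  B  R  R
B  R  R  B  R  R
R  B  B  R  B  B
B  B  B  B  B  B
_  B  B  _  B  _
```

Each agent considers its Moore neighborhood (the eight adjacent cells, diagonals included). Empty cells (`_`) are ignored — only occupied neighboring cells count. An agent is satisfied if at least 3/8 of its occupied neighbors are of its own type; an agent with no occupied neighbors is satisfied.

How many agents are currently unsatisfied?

5

Row 1: (1,1)B 1/3 not · (1,2)R 3/5 satisfied · (1,3)R 3/4 satisfied · (1,5)R 2/4 satisfied · (1,6)B 0/3 not
Row 2: (2,1)B 2/5 satisfied · (2,2)R 5/8 satisfied · (2,3)R 5/7 satisfied · (2,4)B 1/7 not · (2,5)R 4/7 satisfied · (2,6)R 4/5 satisfied
Row 3: (3,1)B 2/5 satisfied · (3,2)R 4/8 satisfied · (3,3)R 4/8 satisfied · (3,4)B 3/8 satisfied · (3,5)R 4/8 satisfied · (3,6)R 3/5 satisfied
Row 4: (4,1)R 1/5 not · (4,2)B 5/8 satisfied · (4,3)B 5/8 satisfied · (4,4)R 2/8 not · (4,5)B 5/8 satisfied · (4,6)B 3/5 satisfied
Row 5: (5,1)B 3/4 satisfied · (5,2)B 6/7 satisfied · (5,3)B 6/7 satisfied · (5,4)B 6/7 satisfied · (5,5)B 5/6 satisfied · (5,6)B 4/4 satisfied
Row 6: (6,2)B 4/4 satisfied · (6,3)B 4/4 satisfied · (6,5)B 3/3 satisfied
Unsatisfied: (1,1), (1,6), (2,4), (4,1), (4,4) — 5 in total.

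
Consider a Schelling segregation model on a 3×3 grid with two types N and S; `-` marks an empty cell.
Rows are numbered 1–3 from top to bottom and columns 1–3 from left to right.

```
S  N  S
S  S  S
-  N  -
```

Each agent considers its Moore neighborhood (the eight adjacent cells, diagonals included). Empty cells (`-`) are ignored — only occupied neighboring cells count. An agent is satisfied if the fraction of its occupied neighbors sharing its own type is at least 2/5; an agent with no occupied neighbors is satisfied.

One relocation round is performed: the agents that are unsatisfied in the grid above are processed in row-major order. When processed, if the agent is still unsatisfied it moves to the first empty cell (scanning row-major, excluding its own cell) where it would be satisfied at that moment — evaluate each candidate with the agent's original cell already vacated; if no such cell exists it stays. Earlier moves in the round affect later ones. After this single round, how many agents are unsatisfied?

2

Initially unsatisfied (in order): (1,2), (3,2).
  (1,2): no empty cell satisfies it; stays.
  (3,2): no empty cell satisfies it; stays.
Resulting grid:
S N S
S S S
- N -
Unsatisfied now: (1,2), (3,2).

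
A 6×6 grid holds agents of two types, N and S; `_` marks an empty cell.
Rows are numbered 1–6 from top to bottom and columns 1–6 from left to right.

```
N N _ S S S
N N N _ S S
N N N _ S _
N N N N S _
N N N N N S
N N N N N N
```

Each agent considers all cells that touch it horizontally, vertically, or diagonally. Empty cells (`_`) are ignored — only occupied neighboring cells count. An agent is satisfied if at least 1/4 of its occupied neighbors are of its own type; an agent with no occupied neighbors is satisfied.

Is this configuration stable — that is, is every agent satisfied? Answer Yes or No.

Yes

Row 1: (1,1)N 3/3 ✓ · (1,2)N 4/4 ✓ · (1,4)S 2/3 ✓ · (1,5)S 4/4 ✓ · (1,6)S 3/3 ✓
Row 2: (2,1)N 5/5 ✓ · (2,2)N 7/7 ✓ · (2,3)N 4/5 ✓ · (2,5)S 5/5 ✓ · (2,6)S 4/4 ✓
Row 3: (3,1)N 5/5 ✓ · (3,2)N 8/8 ✓ · (3,3)N 6/6 ✓ · (3,5)S 3/4 ✓
Row 4: (4,1)N 5/5 ✓ · (4,2)N 8/8 ✓ · (4,3)N 7/7 ✓ · (4,4)N 5/7 ✓ · (4,5)S 2/5 ✓
Row 5: (5,1)N 5/5 ✓ · (5,2)N 8/8 ✓ · (5,3)N 8/8 ✓ · (5,4)N 7/8 ✓ · (5,5)N 5/7 ✓ · (5,6)S 1/4 ✓
Row 6: (6,1)N 3/3 ✓ · (6,2)N 5/5 ✓ · (6,3)N 5/5 ✓ · (6,4)N 5/5 ✓ · (6,5)N 4/5 ✓ · (6,6)N 2/3 ✓
All meet the threshold, so the configuration is stable.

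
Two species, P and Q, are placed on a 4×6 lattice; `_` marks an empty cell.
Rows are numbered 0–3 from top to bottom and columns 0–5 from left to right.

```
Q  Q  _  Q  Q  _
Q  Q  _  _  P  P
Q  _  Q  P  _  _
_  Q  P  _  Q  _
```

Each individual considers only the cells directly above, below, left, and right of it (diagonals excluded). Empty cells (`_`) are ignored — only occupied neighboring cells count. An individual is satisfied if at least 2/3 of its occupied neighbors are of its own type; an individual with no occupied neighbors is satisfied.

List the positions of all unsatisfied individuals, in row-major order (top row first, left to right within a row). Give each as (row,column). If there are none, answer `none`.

Row 0: (0,0)Q 2/2 ok · (0,1)Q 2/2 ok · (0,3)Q 1/1 ok · (0,4)Q 1/2 unhappy
Row 1: (1,0)Q 3/3 ok · (1,1)Q 2/2 ok · (1,4)P 1/2 unhappy · (1,5)P 1/1 ok
Row 2: (2,0)Q 1/1 ok · (2,2)Q 0/2 unhappy · (2,3)P 0/1 unhappy
Row 3: (3,1)Q 0/1 unhappy · (3,2)P 0/2 unhappy · (3,4)Q 0/0 ok

(0,4), (1,4), (2,2), (2,3), (3,1), (3,2)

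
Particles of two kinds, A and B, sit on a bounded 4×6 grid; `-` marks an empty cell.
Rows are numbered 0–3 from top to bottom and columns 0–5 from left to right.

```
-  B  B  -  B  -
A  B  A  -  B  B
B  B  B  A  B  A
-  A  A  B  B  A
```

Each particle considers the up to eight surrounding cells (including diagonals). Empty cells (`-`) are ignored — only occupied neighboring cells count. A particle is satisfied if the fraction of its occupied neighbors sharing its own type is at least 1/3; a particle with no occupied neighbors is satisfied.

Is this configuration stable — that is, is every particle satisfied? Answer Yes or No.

(0,1)B 2/4 satisfied
(0,2)B 2/3 satisfied
(0,4)B 2/2 satisfied
(1,0)A 0/4 not
(1,1)B 5/7 satisfied
(1,2)A 1/6 not
(1,4)B 3/5 satisfied
(1,5)B 3/4 satisfied
(2,0)B 2/4 satisfied
(2,1)B 3/7 satisfied
(2,2)B 3/7 satisfied
(2,3)A 2/7 not
(2,4)B 4/7 satisfied
(2,5)A 1/5 not
(3,1)A 1/4 not
(3,2)A 2/5 satisfied
(3,3)B 3/5 satisfied
(3,4)B 2/5 satisfied
(3,5)A 1/3 satisfied
For instance (1,0) has only 0/4 same-type neighbors, below 1/3.

No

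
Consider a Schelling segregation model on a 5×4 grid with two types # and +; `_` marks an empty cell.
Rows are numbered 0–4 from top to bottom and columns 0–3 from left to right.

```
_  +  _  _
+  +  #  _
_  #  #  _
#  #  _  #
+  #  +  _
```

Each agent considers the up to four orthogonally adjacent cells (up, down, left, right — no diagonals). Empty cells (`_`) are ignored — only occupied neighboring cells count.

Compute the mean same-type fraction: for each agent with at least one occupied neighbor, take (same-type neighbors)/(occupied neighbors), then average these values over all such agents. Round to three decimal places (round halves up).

0.591

(0,1)+ 1/1
(1,0)+ 1/1
(1,1)+ 2/4
(1,2)# 1/2
(2,1)# 2/3
(2,2)# 2/2
(3,0)# 1/2
(3,1)# 3/3
(3,3)# — no occupied neighbors
(4,0)+ 0/2
(4,1)# 1/3
(4,2)+ 0/1
Sum over 11 agents: 1/1 + 1/1 + 2/4 + 1/2 + 2/3 + 2/2 + 1/2 + 3/3 + 0/2 + 1/3 + 0/1 = 13/2; mean = 13/2 ÷ 11 = 13/22 = 0.590909… → 0.591.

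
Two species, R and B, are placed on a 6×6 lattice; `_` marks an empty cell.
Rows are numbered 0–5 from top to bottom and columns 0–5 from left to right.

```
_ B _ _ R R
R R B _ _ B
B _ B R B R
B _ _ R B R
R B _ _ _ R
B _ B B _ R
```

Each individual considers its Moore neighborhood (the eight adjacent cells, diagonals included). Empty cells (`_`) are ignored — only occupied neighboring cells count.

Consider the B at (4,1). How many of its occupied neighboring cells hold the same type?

Occupied neighbors of (4,1): (3,0)=B, (4,0)=R, (5,0)=B, (5,2)=B.
Same type (B): 3 of 4.

3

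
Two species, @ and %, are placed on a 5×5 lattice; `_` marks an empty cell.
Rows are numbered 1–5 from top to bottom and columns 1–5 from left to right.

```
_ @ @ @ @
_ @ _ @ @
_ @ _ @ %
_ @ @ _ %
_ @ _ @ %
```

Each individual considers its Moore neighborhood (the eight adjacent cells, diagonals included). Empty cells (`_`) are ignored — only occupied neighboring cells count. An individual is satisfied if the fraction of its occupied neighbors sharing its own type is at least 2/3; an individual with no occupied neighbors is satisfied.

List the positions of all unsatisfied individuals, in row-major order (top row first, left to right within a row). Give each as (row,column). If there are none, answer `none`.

(1,2)@ 2/2 satisfied
(1,3)@ 4/4 satisfied
(1,4)@ 4/4 satisfied
(1,5)@ 3/3 satisfied
(2,2)@ 3/3 satisfied
(2,4)@ 5/6 satisfied
(2,5)@ 4/5 satisfied
(3,2)@ 3/3 satisfied
(3,4)@ 3/5 not
(3,5)% 1/4 not
(4,2)@ 3/3 satisfied
(4,3)@ 5/5 satisfied
(4,5)% 2/4 not
(5,2)@ 2/2 satisfied
(5,4)@ 1/3 not
(5,5)% 1/2 not

(3,4), (3,5), (4,5), (5,4), (5,5)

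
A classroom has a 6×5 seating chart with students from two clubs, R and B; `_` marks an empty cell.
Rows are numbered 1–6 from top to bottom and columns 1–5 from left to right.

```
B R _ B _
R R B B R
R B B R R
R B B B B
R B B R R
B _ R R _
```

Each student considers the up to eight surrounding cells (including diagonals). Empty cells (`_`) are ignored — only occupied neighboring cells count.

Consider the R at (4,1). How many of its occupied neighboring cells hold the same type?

Occupied neighbors of (4,1): (3,1)=R, (3,2)=B, (4,2)=B, (5,1)=R, (5,2)=B.
Same type (R): 2 of 5.

2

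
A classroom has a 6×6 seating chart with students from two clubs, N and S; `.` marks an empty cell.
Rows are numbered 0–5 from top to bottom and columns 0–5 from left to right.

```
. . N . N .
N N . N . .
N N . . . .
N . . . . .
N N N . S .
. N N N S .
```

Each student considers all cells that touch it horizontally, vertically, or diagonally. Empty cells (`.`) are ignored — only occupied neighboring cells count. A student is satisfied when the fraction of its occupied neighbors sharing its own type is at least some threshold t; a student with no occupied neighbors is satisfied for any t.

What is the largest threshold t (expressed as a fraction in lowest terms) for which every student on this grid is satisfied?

Row 0: (0,2)N 2/2 · (0,4)N 1/1
Row 1: (1,0)N 3/3 · (1,1)N 4/4 · (1,3)N 2/2
Row 2: (2,0)N 4/4 · (2,1)N 4/4
Row 3: (3,0)N 4/4
Row 4: (4,0)N 3/3 · (4,1)N 5/5 · (4,2)N 4/4 · (4,4)S 1/2
Row 5: (5,1)N 4/4 · (5,2)N 4/4 · (5,3)N 2/4 · (5,4)S 1/2
The smallest same-type fraction is 1/2 at (4,4), which reduces to 1/2. Any threshold above that leaves this student unsatisfied.

1/2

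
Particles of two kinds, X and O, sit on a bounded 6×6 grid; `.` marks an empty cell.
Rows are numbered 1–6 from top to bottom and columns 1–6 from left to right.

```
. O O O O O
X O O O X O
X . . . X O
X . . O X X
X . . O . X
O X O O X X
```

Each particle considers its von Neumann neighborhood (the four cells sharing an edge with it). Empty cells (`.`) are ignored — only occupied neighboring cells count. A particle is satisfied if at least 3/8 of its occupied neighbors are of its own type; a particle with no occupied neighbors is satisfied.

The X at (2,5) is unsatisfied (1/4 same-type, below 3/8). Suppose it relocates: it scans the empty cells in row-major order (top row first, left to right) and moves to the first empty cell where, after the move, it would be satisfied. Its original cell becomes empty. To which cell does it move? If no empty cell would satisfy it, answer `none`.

(1,1)

Vacating (2,5). Empty cells in order:
  (1,1): 1/2 same-type → satisfied — stop here.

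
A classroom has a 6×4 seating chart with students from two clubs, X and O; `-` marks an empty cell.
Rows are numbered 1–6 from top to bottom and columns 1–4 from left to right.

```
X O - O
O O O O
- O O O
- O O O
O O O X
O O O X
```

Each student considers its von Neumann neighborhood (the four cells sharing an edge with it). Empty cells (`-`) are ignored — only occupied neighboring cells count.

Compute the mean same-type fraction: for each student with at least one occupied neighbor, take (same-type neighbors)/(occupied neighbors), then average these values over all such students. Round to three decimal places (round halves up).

0.806

(1,1)X 0/2
(1,2)O 1/2
(1,4)O 1/1
(2,1)O 1/2
(2,2)O 4/4
(2,3)O 3/3
(2,4)O 3/3
(3,2)O 3/3
(3,3)O 4/4
(3,4)O 3/3
(4,2)O 3/3
(4,3)O 4/4
(4,4)O 2/3
(5,1)O 2/2
(5,2)O 4/4
(5,3)O 3/4
(5,4)X 1/3
(6,1)O 2/2
(6,2)O 3/3
(6,3)O 2/3
(6,4)X 1/2
Sum over 21 students: 0/2 + 1/2 + 1/1 + 1/2 + 4/4 + 3/3 + 3/3 + 3/3 + 4/4 + 3/3 + 3/3 + 4/4 + 2/3 + 2/2 + 4/4 + 3/4 + 1/3 + 2/2 + 3/3 + 2/3 + 1/2 = 203/12; mean = 203/12 ÷ 21 = 29/36 = 0.805555… → 0.806.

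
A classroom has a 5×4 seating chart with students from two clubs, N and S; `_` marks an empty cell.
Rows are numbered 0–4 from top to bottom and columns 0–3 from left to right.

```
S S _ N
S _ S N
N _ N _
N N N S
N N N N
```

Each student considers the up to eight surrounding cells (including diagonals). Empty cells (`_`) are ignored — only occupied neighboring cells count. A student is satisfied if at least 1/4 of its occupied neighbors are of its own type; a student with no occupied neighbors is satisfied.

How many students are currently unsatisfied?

1

Row 0: (0,0)S 2/2 ok · (0,1)S 3/3 ok · (0,3)N 1/2 ok
Row 1: (1,0)S 2/3 ok · (1,2)S 1/4 ok · (1,3)N 2/3 ok
Row 2: (2,0)N 2/3 ok · (2,2)N 3/5 ok
Row 3: (3,0)N 4/4 ok · (3,1)N 7/7 ok · (3,2)N 5/6 ok · (3,3)S 0/4 unhappy
Row 4: (4,0)N 3/3 ok · (4,1)N 5/5 ok · (4,2)N 4/5 ok · (4,3)N 2/3 ok
Unsatisfied: (3,3) — 1 in total.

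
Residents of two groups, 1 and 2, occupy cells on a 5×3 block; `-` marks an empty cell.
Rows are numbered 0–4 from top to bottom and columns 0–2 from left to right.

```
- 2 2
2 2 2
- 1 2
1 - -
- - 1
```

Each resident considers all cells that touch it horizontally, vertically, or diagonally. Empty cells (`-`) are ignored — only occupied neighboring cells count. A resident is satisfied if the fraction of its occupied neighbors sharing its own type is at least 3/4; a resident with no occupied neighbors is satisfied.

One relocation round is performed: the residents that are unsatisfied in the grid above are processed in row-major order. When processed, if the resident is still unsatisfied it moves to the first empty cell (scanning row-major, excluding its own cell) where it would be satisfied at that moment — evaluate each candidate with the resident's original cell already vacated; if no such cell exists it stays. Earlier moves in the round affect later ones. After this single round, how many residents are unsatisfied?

0

Initially unsatisfied (in order): (1,0), (2,1), (2,2).
  (1,0) → (0,0).
  (2,1) → (4,0).
  (2,2): now satisfied by earlier moves; stays.
Resulting grid:
2 2 2
- 2 2
- - 2
1 - -
1 - 1
All satisfied now.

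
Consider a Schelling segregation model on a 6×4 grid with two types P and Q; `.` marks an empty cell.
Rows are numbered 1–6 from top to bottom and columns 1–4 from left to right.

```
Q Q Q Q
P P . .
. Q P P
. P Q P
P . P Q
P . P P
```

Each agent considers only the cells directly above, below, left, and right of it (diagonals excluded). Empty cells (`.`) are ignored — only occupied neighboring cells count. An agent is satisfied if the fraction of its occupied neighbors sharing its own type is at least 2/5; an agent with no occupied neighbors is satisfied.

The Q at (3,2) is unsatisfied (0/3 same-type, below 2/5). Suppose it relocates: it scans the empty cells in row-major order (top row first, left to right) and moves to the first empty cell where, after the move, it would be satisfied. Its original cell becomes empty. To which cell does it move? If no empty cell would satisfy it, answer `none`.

Vacating (3,2). Empty cells in order:
  (2,3): 1/3 same-type → still unsatisfied.
  (2,4): 1/2 same-type → satisfied — stop here.

(2,4)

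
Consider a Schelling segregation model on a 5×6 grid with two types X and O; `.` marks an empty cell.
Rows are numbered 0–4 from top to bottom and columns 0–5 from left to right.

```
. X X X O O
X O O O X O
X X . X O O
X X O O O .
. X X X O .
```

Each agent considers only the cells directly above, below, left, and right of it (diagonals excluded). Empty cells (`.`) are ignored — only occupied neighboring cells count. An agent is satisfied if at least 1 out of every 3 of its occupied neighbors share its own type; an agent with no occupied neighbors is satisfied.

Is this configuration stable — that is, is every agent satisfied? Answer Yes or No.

No

(0,1)X 1/2 ✓
(0,2)X 2/3 ✓
(0,3)X 1/3 ✓
(0,4)O 1/3 ✓
(0,5)O 2/2 ✓
(1,0)X 1/2 ✓
(1,1)O 1/4 ✗
(1,2)O 2/3 ✓
(1,3)O 1/4 ✗
(1,4)X 0/4 ✗
(1,5)O 2/3 ✓
(2,0)X 3/3 ✓
(2,1)X 2/3 ✓
(2,3)X 0/3 ✗
(2,4)O 2/4 ✓
(2,5)O 2/2 ✓
(3,0)X 2/2 ✓
(3,1)X 3/4 ✓
(3,2)O 1/3 ✓
(3,3)O 2/4 ✓
(3,4)O 3/3 ✓
(4,1)X 2/2 ✓
(4,2)X 2/3 ✓
(4,3)X 1/3 ✓
(4,4)O 1/2 ✓
For instance (1,1) has only 1/4 same-type neighbors, below 1/3.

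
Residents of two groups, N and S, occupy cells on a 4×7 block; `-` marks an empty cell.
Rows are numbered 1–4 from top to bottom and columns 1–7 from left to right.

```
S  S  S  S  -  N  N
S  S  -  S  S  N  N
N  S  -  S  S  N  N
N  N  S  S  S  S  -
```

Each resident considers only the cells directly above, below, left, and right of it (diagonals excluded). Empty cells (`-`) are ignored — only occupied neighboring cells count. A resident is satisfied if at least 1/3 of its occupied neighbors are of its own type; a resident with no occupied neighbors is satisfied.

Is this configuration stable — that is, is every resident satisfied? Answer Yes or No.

Row 1: (1,1)S 2/2 ✓ · (1,2)S 3/3 ✓ · (1,3)S 2/2 ✓ · (1,4)S 2/2 ✓ · (1,6)N 2/2 ✓ · (1,7)N 2/2 ✓
Row 2: (2,1)S 2/3 ✓ · (2,2)S 3/3 ✓ · (2,4)S 3/3 ✓ · (2,5)S 2/3 ✓ · (2,6)N 3/4 ✓ · (2,7)N 3/3 ✓
Row 3: (3,1)N 1/3 ✓ · (3,2)S 1/3 ✓ · (3,4)S 3/3 ✓ · (3,5)S 3/4 ✓ · (3,6)N 2/4 ✓ · (3,7)N 2/2 ✓
Row 4: (4,1)N 2/2 ✓ · (4,2)N 1/3 ✓ · (4,3)S 1/2 ✓ · (4,4)S 3/3 ✓ · (4,5)S 3/3 ✓ · (4,6)S 1/2 ✓
All meet the threshold, so the configuration is stable.

Yes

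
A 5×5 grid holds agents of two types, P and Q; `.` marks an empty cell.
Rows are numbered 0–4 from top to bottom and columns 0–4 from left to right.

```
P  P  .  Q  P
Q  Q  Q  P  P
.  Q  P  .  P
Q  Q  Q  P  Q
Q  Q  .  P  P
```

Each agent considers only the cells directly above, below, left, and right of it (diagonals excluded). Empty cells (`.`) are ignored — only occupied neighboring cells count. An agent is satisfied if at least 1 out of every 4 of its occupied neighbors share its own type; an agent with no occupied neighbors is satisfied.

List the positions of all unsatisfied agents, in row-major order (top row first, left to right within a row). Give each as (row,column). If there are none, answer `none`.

(0,3), (2,2), (3,4)

Row 0: (0,0)P 1/2 ✓ · (0,1)P 1/2 ✓ · (0,3)Q 0/2 ✗ · (0,4)P 1/2 ✓
Row 1: (1,0)Q 1/2 ✓ · (1,1)Q 3/4 ✓ · (1,2)Q 1/3 ✓ · (1,3)P 1/3 ✓ · (1,4)P 3/3 ✓
Row 2: (2,1)Q 2/3 ✓ · (2,2)P 0/3 ✗ · (2,4)P 1/2 ✓
Row 3: (3,0)Q 2/2 ✓ · (3,1)Q 4/4 ✓ · (3,2)Q 1/3 ✓ · (3,3)P 1/3 ✓ · (3,4)Q 0/3 ✗
Row 4: (4,0)Q 2/2 ✓ · (4,1)Q 2/2 ✓ · (4,3)P 2/2 ✓ · (4,4)P 1/2 ✓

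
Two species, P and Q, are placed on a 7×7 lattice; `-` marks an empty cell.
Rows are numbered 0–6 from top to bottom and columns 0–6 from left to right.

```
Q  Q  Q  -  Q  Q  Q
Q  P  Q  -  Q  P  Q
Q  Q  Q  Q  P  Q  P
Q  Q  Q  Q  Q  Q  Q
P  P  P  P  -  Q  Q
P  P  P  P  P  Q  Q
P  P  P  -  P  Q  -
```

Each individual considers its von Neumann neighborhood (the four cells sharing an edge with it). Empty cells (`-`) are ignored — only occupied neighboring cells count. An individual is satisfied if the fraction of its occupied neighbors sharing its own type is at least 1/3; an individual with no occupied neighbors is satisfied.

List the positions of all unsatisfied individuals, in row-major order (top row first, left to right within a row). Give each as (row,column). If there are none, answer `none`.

(1,1), (1,5), (2,4), (2,5), (2,6)

Row 0: (0,0)Q 2/2 ok · (0,1)Q 2/3 ok · (0,2)Q 2/2 ok · (0,4)Q 2/2 ok · (0,5)Q 2/3 ok · (0,6)Q 2/2 ok
Row 1: (1,0)Q 2/3 ok · (1,1)P 0/4 unhappy · (1,2)Q 2/3 ok · (1,4)Q 1/3 ok · (1,5)P 0/4 unhappy · (1,6)Q 1/3 ok
Row 2: (2,0)Q 3/3 ok · (2,1)Q 3/4 ok · (2,2)Q 4/4 ok · (2,3)Q 2/3 ok · (2,4)P 0/4 unhappy · (2,5)Q 1/4 unhappy · (2,6)P 0/3 unhappy
Row 3: (3,0)Q 2/3 ok · (3,1)Q 3/4 ok · (3,2)Q 3/4 ok · (3,3)Q 3/4 ok · (3,4)Q 2/3 ok · (3,5)Q 4/4 ok · (3,6)Q 2/3 ok
Row 4: (4,0)P 2/3 ok · (4,1)P 3/4 ok · (4,2)P 3/4 ok · (4,3)P 2/3 ok · (4,5)Q 3/3 ok · (4,6)Q 3/3 ok
Row 5: (5,0)P 3/3 ok · (5,1)P 4/4 ok · (5,2)P 4/4 ok · (5,3)P 3/3 ok · (5,4)P 2/3 ok · (5,5)Q 3/4 ok · (5,6)Q 2/2 ok
Row 6: (6,0)P 2/2 ok · (6,1)P 3/3 ok · (6,2)P 2/2 ok · (6,4)P 1/2 ok · (6,5)Q 1/2 ok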